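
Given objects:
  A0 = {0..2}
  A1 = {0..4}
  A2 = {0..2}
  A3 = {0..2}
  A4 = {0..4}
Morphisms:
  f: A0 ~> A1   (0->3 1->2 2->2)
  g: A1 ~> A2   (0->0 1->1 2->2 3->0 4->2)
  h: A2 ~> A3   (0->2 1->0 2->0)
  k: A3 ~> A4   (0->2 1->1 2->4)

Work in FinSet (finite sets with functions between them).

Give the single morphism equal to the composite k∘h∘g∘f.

Answer: (0->4 1->2 2->2)

Trace:
  0 f~>3 g~>0 h~>2 k~>4
  1 f~>2 g~>2 h~>0 k~>2
  2 f~>2 g~>2 h~>0 k~>2
composite: (0->4 1->2 2->2)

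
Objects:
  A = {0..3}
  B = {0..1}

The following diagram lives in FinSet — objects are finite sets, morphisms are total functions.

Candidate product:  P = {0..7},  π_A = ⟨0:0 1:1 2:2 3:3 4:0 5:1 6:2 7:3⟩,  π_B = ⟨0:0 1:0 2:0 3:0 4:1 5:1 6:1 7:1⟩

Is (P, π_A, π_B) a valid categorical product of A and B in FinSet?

|A|·|B| = 4·2 = 8;  |P| = 8
Check the pairing map k ↦ (π_A(k), π_B(k)):
  0 : (0,0)
  1 : (1,0)
  2 : (2,0)
  3 : (3,0)
  4 : (0,1)
  5 : (1,1)
  6 : (2,1)
  7 : (3,1)
distinct pairs in image: 8 / 8 needed
  → bijection onto A×B; projections well-typed.

Answer: VALID PRODUCT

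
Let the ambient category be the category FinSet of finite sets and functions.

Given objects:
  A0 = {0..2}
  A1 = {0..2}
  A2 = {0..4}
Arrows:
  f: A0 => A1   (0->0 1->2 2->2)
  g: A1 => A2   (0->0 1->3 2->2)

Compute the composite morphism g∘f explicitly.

  0 f=>0 g=>0
  1 f=>2 g=>2
  2 f=>2 g=>2
composite: (0->0 1->2 2->2)

Answer: (0->0 1->2 2->2)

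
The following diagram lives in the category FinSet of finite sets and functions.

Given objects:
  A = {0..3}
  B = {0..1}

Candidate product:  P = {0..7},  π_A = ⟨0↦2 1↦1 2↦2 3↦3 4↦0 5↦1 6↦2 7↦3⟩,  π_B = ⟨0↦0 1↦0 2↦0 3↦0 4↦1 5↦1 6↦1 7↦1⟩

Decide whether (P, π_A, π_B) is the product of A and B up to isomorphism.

|A|·|B| = 4·2 = 8;  |P| = 8
Check the pairing map k ↦ (π_A(k), π_B(k)):
  0 ↦ (2,0)
  1 ↦ (1,0)
  2 ↦ (2,0)  ✗ repeats pair of k=0
  3 ↦ (3,0)
  4 ↦ (0,1)
  5 ↦ (1,1)
  6 ↦ (2,1)
  7 ↦ (3,1)
distinct pairs in image: 7 / 8 needed
  → (2,0) hit at k=0 and k=2

Answer: NOT A VALID PRODUCT — duplicate pair at indices 2,0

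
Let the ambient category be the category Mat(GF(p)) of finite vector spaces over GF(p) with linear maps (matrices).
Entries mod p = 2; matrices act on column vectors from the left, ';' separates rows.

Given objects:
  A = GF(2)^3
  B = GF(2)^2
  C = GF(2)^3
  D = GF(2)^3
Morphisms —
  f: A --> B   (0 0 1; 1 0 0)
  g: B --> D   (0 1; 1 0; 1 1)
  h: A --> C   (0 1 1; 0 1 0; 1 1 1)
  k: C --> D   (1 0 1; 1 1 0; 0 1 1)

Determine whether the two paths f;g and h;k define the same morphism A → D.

1) trace f;g:
  e0=(1,0,0) f-->(0,1) g-->(1,0,1)
  e1=(0,1,0) f-->(0,0) g-->(0,0,0)
  e2=(0,0,1) f-->(1,0) g-->(0,1,1)
  result₁ = (1 0 0; 0 0 1; 1 0 1)
2) trace h;k:
  e0=(1,0,0) h-->(0,0,1) k-->(1,0,1)
  e1=(0,1,0) h-->(1,1,1) k-->(0,0,0)
  e2=(0,0,1) h-->(1,0,1) k-->(0,1,1)
  result₂ = (1 0 0; 0 0 1; 1 0 1)
Equal? equal; square commutes

Answer: COMMUTES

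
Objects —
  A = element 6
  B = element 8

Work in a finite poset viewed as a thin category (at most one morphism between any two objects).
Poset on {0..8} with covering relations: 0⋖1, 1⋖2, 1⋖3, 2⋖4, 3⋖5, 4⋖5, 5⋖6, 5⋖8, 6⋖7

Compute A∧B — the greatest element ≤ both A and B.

Answer: A∧B = 5

Derivation:
Lower bounds of A=6 and B=8: {0,1,2,3,4,5}
  0 <= 5
  1 <= 5
  2 <= 5
  3 <= 5
  4 <= 5
  5 <= 5
glb = 5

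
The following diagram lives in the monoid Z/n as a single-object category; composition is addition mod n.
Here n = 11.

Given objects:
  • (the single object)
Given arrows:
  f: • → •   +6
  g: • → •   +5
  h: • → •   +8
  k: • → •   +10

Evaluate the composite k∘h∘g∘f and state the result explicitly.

Answer: +7

Derivation:
  0 +6≡6 +5≡0 +8≡8 +10≡7  (mod 11)
composite: +7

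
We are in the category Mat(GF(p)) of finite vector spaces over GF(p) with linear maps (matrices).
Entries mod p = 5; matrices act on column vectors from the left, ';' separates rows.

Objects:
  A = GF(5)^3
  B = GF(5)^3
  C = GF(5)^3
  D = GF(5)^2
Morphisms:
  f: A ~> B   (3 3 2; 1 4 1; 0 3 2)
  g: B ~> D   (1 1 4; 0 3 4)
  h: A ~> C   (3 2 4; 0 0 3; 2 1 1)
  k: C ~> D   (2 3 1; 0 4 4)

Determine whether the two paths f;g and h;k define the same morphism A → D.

Answer: DOES NOT COMMUTE

Trace:
Along f;g (path 1):
  e0=(1,0,0) f~>(3,1,0) g~>(4,3)
  e1=(0,1,0) f~>(3,4,3) g~>(4,4)
  e2=(0,0,1) f~>(2,1,2) g~>(1,1)
  composite₁ = (4 4 1; 3 4 1)
Along h;k (path 2):
  e0=(1,0,0) h~>(3,0,2) k~>(3,3)
  e1=(0,1,0) h~>(2,0,1) k~>(0,4)
  e2=(0,0,1) h~>(4,3,1) k~>(3,1)
  composite₂ = (3 0 3; 3 4 1)
Equal? NO — does not commute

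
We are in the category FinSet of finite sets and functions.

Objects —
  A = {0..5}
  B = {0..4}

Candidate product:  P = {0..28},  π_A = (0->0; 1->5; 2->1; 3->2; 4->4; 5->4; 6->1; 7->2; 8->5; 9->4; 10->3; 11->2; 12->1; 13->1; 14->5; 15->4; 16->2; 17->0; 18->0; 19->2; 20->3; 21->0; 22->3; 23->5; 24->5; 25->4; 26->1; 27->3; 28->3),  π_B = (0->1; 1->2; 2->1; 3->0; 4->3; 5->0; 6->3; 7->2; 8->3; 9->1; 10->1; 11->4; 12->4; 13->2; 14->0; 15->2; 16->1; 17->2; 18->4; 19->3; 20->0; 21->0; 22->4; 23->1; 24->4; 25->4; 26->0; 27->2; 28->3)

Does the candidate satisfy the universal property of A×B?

Answer: NOT A VALID PRODUCT — |P|=29 ≠ |A|·|B|=30

Trace:
|A|·|B| = 6·5 = 30;  |P| = 29
  → cardinalities differ; no bijection possible.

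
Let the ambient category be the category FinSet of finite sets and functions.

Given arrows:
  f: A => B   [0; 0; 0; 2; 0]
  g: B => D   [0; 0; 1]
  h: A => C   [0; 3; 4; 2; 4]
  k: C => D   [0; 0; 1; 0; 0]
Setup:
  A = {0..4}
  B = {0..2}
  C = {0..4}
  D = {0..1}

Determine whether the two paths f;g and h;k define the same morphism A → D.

Answer: COMMUTES

Trace:
Along f;g (path 1):
  0 f=>0 g=>0
  1 f=>0 g=>0
  2 f=>0 g=>0
  3 f=>2 g=>1
  4 f=>0 g=>0
  composite₁ = [0; 0; 0; 1; 0]
Along h;k (path 2):
  0 h=>0 k=>0
  1 h=>3 k=>0
  2 h=>4 k=>0
  3 h=>2 k=>1
  4 h=>4 k=>0
  composite₂ = [0; 0; 0; 1; 0]
Equal? same morphism ✓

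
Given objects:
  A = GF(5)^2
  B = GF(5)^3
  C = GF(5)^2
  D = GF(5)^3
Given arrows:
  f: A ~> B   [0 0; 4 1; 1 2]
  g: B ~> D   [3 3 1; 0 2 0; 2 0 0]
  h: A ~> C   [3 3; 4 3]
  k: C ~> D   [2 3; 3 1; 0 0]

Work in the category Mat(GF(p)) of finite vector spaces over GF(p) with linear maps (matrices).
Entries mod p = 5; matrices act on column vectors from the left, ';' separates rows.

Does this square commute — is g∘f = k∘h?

Answer: COMMUTES

Trace:
Along f;g (path 1):
  e0=(1,0) f~>(0,4,1) g~>(3,3,0)
  e1=(0,1) f~>(0,1,2) g~>(0,2,0)
  result₁ = [3 0; 3 2; 0 0]
Along h;k (path 2):
  e0=(1,0) h~>(3,4) k~>(3,3,0)
  e1=(0,1) h~>(3,3) k~>(0,2,0)
  result₂ = [3 0; 3 2; 0 0]
Equal? same morphism ✓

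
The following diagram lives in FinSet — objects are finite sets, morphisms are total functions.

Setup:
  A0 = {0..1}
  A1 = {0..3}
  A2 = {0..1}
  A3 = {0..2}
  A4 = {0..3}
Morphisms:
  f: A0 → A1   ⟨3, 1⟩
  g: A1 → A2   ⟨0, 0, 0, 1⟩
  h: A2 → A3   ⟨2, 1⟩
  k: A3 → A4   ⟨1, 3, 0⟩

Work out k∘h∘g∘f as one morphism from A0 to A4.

  0 f→3 g→1 h→1 k→3
  1 f→1 g→0 h→2 k→0
composite: ⟨3, 0⟩

Answer: ⟨3, 0⟩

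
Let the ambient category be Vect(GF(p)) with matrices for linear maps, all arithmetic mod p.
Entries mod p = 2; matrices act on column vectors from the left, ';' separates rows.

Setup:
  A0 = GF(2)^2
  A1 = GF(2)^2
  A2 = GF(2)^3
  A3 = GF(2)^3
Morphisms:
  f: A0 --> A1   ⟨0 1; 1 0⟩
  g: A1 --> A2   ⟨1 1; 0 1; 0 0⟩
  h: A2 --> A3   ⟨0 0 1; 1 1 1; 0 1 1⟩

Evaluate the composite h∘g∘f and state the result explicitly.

Answer: ⟨0 0; 0 1; 1 0⟩

Trace:
  e0=[1,0] f-->[0,1] g-->[1,1,0] h-->[0,0,1]
  e1=[0,1] f-->[1,0] g-->[1,0,0] h-->[0,1,0]
result: ⟨0 0; 0 1; 1 0⟩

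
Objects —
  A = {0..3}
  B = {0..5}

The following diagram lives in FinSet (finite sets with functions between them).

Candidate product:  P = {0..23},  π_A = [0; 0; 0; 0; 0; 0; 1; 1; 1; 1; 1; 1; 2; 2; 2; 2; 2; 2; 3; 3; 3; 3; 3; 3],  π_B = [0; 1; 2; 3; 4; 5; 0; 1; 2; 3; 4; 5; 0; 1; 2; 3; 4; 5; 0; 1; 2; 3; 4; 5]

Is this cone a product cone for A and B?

|A|·|B| = 4·6 = 24;  |P| = 24
Check the pairing map k ↦ (π_A(k), π_B(k)):
  0 ↦ (0,0)
  1 ↦ (0,1)
  2 ↦ (0,2)
  3 ↦ (0,3)
  4 ↦ (0,4)
  5 ↦ (0,5)
  6 ↦ (1,0)
  7 ↦ (1,1)
  8 ↦ (1,2)
  9 ↦ (1,3)
  10 ↦ (1,4)
  11 ↦ (1,5)
  12 ↦ (2,0)
  13 ↦ (2,1)
  14 ↦ (2,2)
  15 ↦ (2,3)
  16 ↦ (2,4)
  17 ↦ (2,5)
  18 ↦ (3,0)
  19 ↦ (3,1)
  20 ↦ (3,2)
  21 ↦ (3,3)
  22 ↦ (3,4)
  23 ↦ (3,5)
distinct pairs in image: 24 / 24 needed
  → bijection onto A×B; projections well-typed.

Answer: VALID PRODUCT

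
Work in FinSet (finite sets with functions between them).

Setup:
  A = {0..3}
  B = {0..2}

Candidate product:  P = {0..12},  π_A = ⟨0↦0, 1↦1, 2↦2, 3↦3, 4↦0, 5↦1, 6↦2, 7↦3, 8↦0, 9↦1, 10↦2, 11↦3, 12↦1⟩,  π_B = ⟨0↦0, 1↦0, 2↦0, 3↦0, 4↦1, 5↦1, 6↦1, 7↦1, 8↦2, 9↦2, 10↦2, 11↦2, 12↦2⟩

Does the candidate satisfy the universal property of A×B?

Answer: NOT A VALID PRODUCT — |P|=13 ≠ |A|·|B|=12

Trace:
|A|·|B| = 4·3 = 12;  |P| = 13
  → cardinalities differ; no bijection possible.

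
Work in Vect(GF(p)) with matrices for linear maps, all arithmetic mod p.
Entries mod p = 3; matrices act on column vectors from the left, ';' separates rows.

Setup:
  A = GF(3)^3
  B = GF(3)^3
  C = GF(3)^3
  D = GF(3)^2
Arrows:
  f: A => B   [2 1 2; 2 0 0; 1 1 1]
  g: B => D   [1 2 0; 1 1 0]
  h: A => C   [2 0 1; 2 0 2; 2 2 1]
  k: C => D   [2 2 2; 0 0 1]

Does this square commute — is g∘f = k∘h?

Answer: DOES NOT COMMUTE

Work:
Along f;g (path 1):
  e0=[1,0,0] f=>[2,2,1] g=>[0,1]
  e1=[0,1,0] f=>[1,0,1] g=>[1,1]
  e2=[0,0,1] f=>[2,0,1] g=>[2,2]
  composite₁ = [0 1 2; 1 1 2]
Along h;k (path 2):
  e0=[1,0,0] h=>[2,2,2] k=>[0,2]
  e1=[0,1,0] h=>[0,0,2] k=>[1,2]
  e2=[0,0,1] h=>[1,2,1] k=>[2,1]
  composite₂ = [0 1 2; 2 2 1]
Equal? differ; not commutative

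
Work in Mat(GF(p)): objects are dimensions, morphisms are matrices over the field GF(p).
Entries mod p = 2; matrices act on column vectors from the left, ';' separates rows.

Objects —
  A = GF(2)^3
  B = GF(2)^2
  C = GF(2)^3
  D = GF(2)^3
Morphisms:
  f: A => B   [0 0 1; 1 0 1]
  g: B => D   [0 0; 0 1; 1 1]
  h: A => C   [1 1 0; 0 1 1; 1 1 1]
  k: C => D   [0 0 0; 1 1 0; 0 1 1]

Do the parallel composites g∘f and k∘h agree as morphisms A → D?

Answer: COMMUTES

Work:
Path 1 = f;g:
  e0=⟨1,0,0⟩ f=>⟨0,1⟩ g=>⟨0,1,1⟩
  e1=⟨0,1,0⟩ f=>⟨0,0⟩ g=>⟨0,0,0⟩
  e2=⟨0,0,1⟩ f=>⟨1,1⟩ g=>⟨0,1,0⟩
  result₁ = [0 0 0; 1 0 1; 1 0 0]
Path 2 = h;k:
  e0=⟨1,0,0⟩ h=>⟨1,0,1⟩ k=>⟨0,1,1⟩
  e1=⟨0,1,0⟩ h=>⟨1,1,1⟩ k=>⟨0,0,0⟩
  e2=⟨0,0,1⟩ h=>⟨0,1,1⟩ k=>⟨0,1,0⟩
  result₂ = [0 0 0; 1 0 1; 1 0 0]
Equal? equal; square commutes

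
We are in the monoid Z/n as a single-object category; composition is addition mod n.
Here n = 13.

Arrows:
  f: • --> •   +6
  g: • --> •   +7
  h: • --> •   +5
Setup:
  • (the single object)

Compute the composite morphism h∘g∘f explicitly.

  0 +6≡6 +7≡0 +5≡5  (mod 13)
composite: +5

Answer: +5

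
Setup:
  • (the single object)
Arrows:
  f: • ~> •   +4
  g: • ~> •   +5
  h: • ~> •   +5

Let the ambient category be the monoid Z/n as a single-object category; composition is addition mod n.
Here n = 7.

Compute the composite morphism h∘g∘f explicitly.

Answer: +0

Derivation:
  0 +4≡4 +5≡2 +5≡0  (mod 7)
⟦path⟧: +0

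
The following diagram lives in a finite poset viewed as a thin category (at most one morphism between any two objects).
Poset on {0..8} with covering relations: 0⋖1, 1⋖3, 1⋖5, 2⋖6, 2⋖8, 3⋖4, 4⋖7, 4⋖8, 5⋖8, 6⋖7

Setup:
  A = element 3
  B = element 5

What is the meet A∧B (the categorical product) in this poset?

Answer: A∧B = 1

Derivation:
Common predecessors of 3,5: {0,1}
  0 <= 1
  1 <= 1
glb = 1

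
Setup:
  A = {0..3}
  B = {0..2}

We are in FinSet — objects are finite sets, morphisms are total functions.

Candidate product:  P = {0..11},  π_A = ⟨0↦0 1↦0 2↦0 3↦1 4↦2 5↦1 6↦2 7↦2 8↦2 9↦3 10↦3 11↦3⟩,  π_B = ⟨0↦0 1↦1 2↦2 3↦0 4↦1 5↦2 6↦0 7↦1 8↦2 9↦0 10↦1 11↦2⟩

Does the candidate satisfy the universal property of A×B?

Answer: NOT A VALID PRODUCT — duplicate pair at indices 7,4

Trace:
|A|·|B| = 4·3 = 12;  |P| = 12
Check the pairing map k ↦ (π_A(k), π_B(k)):
  0 ↦ (0,0)
  1 ↦ (0,1)
  2 ↦ (0,2)
  3 ↦ (1,0)
  4 ↦ (2,1)
  5 ↦ (1,2)
  6 ↦ (2,0)
  7 ↦ (2,1)  ✗ repeats pair of k=4
  8 ↦ (2,2)
  9 ↦ (3,0)
  10 ↦ (3,1)
  11 ↦ (3,2)
distinct pairs in image: 11 / 12 needed
  → (2,1) hit at k=4 and k=7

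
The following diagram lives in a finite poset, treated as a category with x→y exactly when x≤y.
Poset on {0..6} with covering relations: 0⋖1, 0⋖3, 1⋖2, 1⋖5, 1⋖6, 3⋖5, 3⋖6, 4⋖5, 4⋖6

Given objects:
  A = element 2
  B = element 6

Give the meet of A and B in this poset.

Common predecessors of 2,6: {0,1}
  0 <= 1
  1 <= 1
glb = 1

Answer: A∧B = 1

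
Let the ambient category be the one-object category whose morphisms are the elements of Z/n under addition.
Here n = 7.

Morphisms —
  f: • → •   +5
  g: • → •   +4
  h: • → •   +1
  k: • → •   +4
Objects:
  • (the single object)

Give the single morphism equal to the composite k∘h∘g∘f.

Answer: +0

Work:
  0 +5≡5 +4≡2 +1≡3 +4≡0  (mod 7)
⟦path⟧: +0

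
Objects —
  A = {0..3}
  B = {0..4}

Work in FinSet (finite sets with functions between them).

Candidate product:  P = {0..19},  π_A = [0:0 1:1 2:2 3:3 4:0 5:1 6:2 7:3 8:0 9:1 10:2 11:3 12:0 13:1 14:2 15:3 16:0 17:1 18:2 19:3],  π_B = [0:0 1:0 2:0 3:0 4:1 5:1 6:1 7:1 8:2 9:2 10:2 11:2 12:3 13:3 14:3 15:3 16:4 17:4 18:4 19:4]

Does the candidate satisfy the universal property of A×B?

|A|·|B| = 4·5 = 20;  |P| = 20
Check the pairing map k ↦ (π_A(k), π_B(k)):
  0 : (0,0)
  1 : (1,0)
  2 : (2,0)
  3 : (3,0)
  4 : (0,1)
  5 : (1,1)
  6 : (2,1)
  7 : (3,1)
  8 : (0,2)
  9 : (1,2)
  10 : (2,2)
  11 : (3,2)
  12 : (0,3)
  13 : (1,3)
  14 : (2,3)
  15 : (3,3)
  16 : (0,4)
  17 : (1,4)
  18 : (2,4)
  19 : (3,4)
distinct pairs in image: 20 / 20 needed
  → bijection onto A×B; projections well-typed.

Answer: VALID PRODUCT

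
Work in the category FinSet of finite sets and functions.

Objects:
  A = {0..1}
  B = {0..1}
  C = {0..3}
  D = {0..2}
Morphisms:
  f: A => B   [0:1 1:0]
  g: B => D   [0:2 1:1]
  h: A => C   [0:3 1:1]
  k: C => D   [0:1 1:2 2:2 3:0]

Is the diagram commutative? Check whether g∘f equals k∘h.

Answer: DOES NOT COMMUTE

Derivation:
Along f;g (path 1):
  0 f=>1 g=>1
  1 f=>0 g=>2
  composite₁ = [0:1 1:2]
Along h;k (path 2):
  0 h=>3 k=>0
  1 h=>1 k=>2
  composite₂ = [0:0 1:2]
Equal? distinct morphisms ✗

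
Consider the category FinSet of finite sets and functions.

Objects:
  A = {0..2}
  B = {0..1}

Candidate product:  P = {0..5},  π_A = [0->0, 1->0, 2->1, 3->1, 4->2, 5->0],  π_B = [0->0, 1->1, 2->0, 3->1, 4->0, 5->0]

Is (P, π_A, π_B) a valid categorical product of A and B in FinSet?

|A|·|B| = 3·2 = 6;  |P| = 6
Check the pairing map k ↦ (π_A(k), π_B(k)):
  0 -> (0,0)
  1 -> (0,1)
  2 -> (1,0)
  3 -> (1,1)
  4 -> (2,0)
  5 -> (0,0)  ✗ repeats pair of k=0
distinct pairs in image: 5 / 6 needed
  → (0,0) hit at k=0 and k=5

Answer: NOT A VALID PRODUCT — duplicate pair at indices 0,5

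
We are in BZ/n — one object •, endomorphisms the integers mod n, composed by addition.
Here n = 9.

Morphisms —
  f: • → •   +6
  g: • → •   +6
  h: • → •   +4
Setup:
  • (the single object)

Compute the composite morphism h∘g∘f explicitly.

  0 +6≡6 +6≡3 +4≡7  (mod 9)
⟦path⟧: +7

Answer: +7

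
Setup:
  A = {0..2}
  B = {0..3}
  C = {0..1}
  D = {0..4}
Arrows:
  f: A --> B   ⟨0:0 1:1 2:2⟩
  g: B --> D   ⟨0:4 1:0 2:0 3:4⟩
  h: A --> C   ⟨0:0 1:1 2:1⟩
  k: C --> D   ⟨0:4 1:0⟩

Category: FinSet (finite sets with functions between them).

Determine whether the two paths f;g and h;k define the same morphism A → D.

Answer: COMMUTES

Trace:
Along f;g (path 1):
  0 f-->0 g-->4
  1 f-->1 g-->0
  2 f-->2 g-->0
  result₁ = ⟨0:4 1:0 2:0⟩
Along h;k (path 2):
  0 h-->0 k-->4
  1 h-->1 k-->0
  2 h-->1 k-->0
  result₂ = ⟨0:4 1:0 2:0⟩
Equal? YES — commutes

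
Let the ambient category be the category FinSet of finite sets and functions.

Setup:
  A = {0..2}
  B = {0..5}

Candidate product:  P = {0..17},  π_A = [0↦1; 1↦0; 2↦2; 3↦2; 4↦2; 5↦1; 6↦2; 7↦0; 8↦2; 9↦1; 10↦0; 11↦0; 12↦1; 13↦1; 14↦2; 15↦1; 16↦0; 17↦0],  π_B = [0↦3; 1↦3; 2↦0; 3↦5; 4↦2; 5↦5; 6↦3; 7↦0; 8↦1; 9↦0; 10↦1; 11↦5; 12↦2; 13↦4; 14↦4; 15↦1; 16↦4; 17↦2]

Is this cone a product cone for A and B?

Answer: VALID PRODUCT

Work:
|A|·|B| = 3·6 = 18;  |P| = 18
Check the pairing map k ↦ (π_A(k), π_B(k)):
  0 ↦ (1,3)
  1 ↦ (0,3)
  2 ↦ (2,0)
  3 ↦ (2,5)
  4 ↦ (2,2)
  5 ↦ (1,5)
  6 ↦ (2,3)
  7 ↦ (0,0)
  8 ↦ (2,1)
  9 ↦ (1,0)
  10 ↦ (0,1)
  11 ↦ (0,5)
  12 ↦ (1,2)
  13 ↦ (1,4)
  14 ↦ (2,4)
  15 ↦ (1,1)
  16 ↦ (0,4)
  17 ↦ (0,2)
distinct pairs in image: 18 / 18 needed
  → bijection onto A×B; projections well-typed.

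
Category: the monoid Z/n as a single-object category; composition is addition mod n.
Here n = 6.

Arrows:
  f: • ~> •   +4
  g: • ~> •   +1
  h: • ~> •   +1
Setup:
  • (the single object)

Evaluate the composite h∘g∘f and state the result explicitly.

  0 +4≡4 +1≡5 +1≡0  (mod 6)
composite: +0

Answer: +0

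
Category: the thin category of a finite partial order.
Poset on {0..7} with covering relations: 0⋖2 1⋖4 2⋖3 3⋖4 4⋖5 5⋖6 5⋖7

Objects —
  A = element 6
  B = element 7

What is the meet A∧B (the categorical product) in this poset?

{x : x⊑A ∧ x⊑B} = {0,1,2,3,4,5}  (A=6, B=7)
  0 ⊑ 5
  1 ⊑ 5
  2 ⊑ 5
  3 ⊑ 5
  4 ⊑ 5
  5 ⊑ 5
glb = 5

Answer: A∧B = 5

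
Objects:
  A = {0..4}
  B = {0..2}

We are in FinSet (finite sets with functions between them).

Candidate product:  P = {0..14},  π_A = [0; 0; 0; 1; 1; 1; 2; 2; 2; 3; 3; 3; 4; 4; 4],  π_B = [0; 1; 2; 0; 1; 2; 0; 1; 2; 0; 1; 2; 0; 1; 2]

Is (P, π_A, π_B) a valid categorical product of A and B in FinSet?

Answer: VALID PRODUCT

Derivation:
|A|·|B| = 5·3 = 15;  |P| = 15
Check the pairing map k ↦ (π_A(k), π_B(k)):
  0 : (0,0)
  1 : (0,1)
  2 : (0,2)
  3 : (1,0)
  4 : (1,1)
  5 : (1,2)
  6 : (2,0)
  7 : (2,1)
  8 : (2,2)
  9 : (3,0)
  10 : (3,1)
  11 : (3,2)
  12 : (4,0)
  13 : (4,1)
  14 : (4,2)
distinct pairs in image: 15 / 15 needed
  → bijection onto A×B; projections well-typed.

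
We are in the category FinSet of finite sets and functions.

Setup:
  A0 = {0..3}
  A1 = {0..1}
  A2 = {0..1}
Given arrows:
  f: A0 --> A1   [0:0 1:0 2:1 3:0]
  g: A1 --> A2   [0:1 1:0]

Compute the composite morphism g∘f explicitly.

Answer: [0:1 1:1 2:0 3:1]

Derivation:
  0 f-->0 g-->1
  1 f-->0 g-->1
  2 f-->1 g-->0
  3 f-->0 g-->1
result: [0:1 1:1 2:0 3:1]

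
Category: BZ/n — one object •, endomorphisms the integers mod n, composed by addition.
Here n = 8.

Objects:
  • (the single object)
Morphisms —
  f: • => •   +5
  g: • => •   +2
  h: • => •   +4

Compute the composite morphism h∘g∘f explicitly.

Answer: +3

Derivation:
  0 +5≡5 +2≡7 +4≡3  (mod 8)
⟦path⟧: +3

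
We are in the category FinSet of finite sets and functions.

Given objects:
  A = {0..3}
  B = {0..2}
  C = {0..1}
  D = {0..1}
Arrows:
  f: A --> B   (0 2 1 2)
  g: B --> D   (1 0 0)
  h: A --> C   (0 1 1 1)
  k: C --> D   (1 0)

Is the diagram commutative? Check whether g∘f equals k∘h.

Along f;g (path 1):
  0 f-->0 g-->1
  1 f-->2 g-->0
  2 f-->1 g-->0
  3 f-->2 g-->0
  ⟦path⟧₁ = (1 0 0 0)
Along h;k (path 2):
  0 h-->0 k-->1
  1 h-->1 k-->0
  2 h-->1 k-->0
  3 h-->1 k-->0
  ⟦path⟧₂ = (1 0 0 0)
Equal? YES — commutes

Answer: COMMUTES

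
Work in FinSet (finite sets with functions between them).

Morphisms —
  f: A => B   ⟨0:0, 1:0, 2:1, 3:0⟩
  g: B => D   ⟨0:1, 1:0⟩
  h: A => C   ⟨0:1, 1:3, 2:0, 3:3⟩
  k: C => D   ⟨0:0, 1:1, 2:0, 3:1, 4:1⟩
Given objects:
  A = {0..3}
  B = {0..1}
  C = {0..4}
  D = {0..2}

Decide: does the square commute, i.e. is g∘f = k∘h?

1) trace f;g:
  0 f=>0 g=>1
  1 f=>0 g=>1
  2 f=>1 g=>0
  3 f=>0 g=>1
  ⟦path⟧₁ = ⟨0:1, 1:1, 2:0, 3:1⟩
2) trace h;k:
  0 h=>1 k=>1
  1 h=>3 k=>1
  2 h=>0 k=>0
  3 h=>3 k=>1
  ⟦path⟧₂ = ⟨0:1, 1:1, 2:0, 3:1⟩
Equal? same morphism ✓

Answer: COMMUTES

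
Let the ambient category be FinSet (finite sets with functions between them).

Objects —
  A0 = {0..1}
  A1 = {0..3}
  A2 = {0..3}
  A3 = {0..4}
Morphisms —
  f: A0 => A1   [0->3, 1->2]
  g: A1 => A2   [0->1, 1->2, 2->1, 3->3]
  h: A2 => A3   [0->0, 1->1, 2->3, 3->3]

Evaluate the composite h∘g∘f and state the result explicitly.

Answer: [0->3, 1->1]

Derivation:
  0 f=>3 g=>3 h=>3
  1 f=>2 g=>1 h=>1
composite: [0->3, 1->1]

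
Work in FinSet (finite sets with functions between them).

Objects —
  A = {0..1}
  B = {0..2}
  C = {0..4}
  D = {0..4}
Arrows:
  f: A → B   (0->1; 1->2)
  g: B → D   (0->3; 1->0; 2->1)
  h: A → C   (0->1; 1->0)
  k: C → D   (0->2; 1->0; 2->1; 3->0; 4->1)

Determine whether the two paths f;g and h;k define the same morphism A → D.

Along f;g (path 1):
  0 f→1 g→0
  1 f→2 g→1
  result₁ = (0->0; 1->1)
Along h;k (path 2):
  0 h→1 k→0
  1 h→0 k→2
  result₂ = (0->0; 1->2)
Equal? NO — does not commute

Answer: DOES NOT COMMUTE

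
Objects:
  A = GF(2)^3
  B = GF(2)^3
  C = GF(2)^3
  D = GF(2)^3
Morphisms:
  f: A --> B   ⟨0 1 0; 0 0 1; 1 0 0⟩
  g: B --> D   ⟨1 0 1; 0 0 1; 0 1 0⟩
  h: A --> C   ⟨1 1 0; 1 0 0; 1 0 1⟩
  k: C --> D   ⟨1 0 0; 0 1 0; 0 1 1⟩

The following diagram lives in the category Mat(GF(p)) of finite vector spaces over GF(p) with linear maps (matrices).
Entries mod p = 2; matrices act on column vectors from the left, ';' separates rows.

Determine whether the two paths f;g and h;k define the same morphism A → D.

Answer: COMMUTES

Derivation:
Path 1 = f;g:
  e0=[1,0,0] f-->[0,0,1] g-->[1,1,0]
  e1=[0,1,0] f-->[1,0,0] g-->[1,0,0]
  e2=[0,0,1] f-->[0,1,0] g-->[0,0,1]
  composite₁ = ⟨1 1 0; 1 0 0; 0 0 1⟩
Path 2 = h;k:
  e0=[1,0,0] h-->[1,1,1] k-->[1,1,0]
  e1=[0,1,0] h-->[1,0,0] k-->[1,0,0]
  e2=[0,0,1] h-->[0,0,1] k-->[0,0,1]
  composite₂ = ⟨1 1 0; 1 0 0; 0 0 1⟩
Equal? equal; square commutes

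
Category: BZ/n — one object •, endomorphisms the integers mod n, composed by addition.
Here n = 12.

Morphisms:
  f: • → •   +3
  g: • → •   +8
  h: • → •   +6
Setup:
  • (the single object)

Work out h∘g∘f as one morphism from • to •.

Answer: +5

Work:
  0 +3≡3 +8≡11 +6≡5  (mod 12)
⟦path⟧: +5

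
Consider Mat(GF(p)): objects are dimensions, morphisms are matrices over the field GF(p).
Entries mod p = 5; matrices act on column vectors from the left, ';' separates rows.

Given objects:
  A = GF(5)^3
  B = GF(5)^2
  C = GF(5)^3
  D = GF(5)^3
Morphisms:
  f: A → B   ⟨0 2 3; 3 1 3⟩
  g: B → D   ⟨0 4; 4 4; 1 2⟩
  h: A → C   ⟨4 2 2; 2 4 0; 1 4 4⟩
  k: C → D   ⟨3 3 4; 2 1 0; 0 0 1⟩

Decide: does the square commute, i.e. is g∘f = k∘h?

Answer: DOES NOT COMMUTE

Work:
Along f;g (path 1):
  e0=[1,0,0] f→[0,3] g→[2,2,1]
  e1=[0,1,0] f→[2,1] g→[4,2,4]
  e2=[0,0,1] f→[3,3] g→[2,4,4]
  ⟦path⟧₁ = ⟨2 4 2; 2 2 4; 1 4 4⟩
Along h;k (path 2):
  e0=[1,0,0] h→[4,2,1] k→[2,0,1]
  e1=[0,1,0] h→[2,4,4] k→[4,3,4]
  e2=[0,0,1] h→[2,0,4] k→[2,4,4]
  ⟦path⟧₂ = ⟨2 4 2; 0 3 4; 1 4 4⟩
Equal? NO — does not commute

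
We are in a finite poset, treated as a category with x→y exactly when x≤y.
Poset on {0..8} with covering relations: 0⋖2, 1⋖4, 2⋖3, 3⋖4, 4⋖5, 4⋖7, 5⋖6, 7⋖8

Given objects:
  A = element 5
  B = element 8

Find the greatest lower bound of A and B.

Lower bounds of A=5 and B=8: {0,1,2,3,4}
  0 ≤ 4
  1 ≤ 4
  2 ≤ 4
  3 ≤ 4
  4 ≤ 4
glb = 4

Answer: A∧B = 4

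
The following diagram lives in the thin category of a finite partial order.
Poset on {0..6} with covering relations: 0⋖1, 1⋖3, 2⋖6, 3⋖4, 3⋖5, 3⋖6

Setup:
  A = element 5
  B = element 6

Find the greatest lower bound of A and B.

Answer: A∧B = 3

Trace:
Lower bounds of A=5 and B=6: {0,1,3}
  0 ⊑ 3
  1 ⊑ 3
  3 ⊑ 3
glb = 3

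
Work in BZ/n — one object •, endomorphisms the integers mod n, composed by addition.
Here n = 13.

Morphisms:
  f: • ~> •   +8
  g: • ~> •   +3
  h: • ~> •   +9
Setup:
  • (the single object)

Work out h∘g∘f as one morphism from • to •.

Answer: +7

Work:
  0 +8≡8 +3≡11 +9≡7  (mod 13)
result: +7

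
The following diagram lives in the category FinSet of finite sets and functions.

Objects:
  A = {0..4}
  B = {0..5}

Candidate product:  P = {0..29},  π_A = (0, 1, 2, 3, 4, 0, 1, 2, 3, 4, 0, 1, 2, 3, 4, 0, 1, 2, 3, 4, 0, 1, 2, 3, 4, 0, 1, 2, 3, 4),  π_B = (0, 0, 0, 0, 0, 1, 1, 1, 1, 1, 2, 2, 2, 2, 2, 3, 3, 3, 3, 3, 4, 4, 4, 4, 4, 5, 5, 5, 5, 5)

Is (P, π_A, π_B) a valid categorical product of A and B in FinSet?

Answer: VALID PRODUCT

Work:
|A|·|B| = 5·6 = 30;  |P| = 30
Check the pairing map k ↦ (π_A(k), π_B(k)):
  0 ↦ (0,0)
  1 ↦ (1,0)
  2 ↦ (2,0)
  3 ↦ (3,0)
  4 ↦ (4,0)
  5 ↦ (0,1)
  6 ↦ (1,1)
  7 ↦ (2,1)
  8 ↦ (3,1)
  9 ↦ (4,1)
  10 ↦ (0,2)
  11 ↦ (1,2)
  12 ↦ (2,2)
  13 ↦ (3,2)
  14 ↦ (4,2)
  15 ↦ (0,3)
  16 ↦ (1,3)
  17 ↦ (2,3)
  18 ↦ (3,3)
  19 ↦ (4,3)
  20 ↦ (0,4)
  21 ↦ (1,4)
  22 ↦ (2,4)
  23 ↦ (3,4)
  24 ↦ (4,4)
  25 ↦ (0,5)
  26 ↦ (1,5)
  27 ↦ (2,5)
  28 ↦ (3,5)
  29 ↦ (4,5)
distinct pairs in image: 30 / 30 needed
  → bijection onto A×B; projections well-typed.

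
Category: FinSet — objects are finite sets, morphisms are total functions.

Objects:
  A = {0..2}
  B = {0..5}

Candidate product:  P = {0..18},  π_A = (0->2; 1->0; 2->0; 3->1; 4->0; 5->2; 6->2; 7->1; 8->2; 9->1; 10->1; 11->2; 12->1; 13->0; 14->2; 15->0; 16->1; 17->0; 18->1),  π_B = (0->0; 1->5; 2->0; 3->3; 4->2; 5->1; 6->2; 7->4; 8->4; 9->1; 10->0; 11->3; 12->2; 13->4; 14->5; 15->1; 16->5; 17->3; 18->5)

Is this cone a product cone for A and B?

Answer: NOT A VALID PRODUCT — |P|=19 ≠ |A|·|B|=18

Derivation:
|A|·|B| = 3·6 = 18;  |P| = 19
  → cardinalities differ; no bijection possible.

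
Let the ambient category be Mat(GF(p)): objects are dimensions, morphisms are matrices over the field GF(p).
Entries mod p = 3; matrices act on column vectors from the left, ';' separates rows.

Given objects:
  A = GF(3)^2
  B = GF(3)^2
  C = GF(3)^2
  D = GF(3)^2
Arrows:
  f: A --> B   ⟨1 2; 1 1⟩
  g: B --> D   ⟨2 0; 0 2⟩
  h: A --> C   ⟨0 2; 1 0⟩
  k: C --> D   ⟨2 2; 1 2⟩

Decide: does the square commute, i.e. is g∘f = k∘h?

1) trace f;g:
  e0=(1,0) f-->(1,1) g-->(2,2)
  e1=(0,1) f-->(2,1) g-->(1,2)
  result₁ = ⟨2 1; 2 2⟩
2) trace h;k:
  e0=(1,0) h-->(0,1) k-->(2,2)
  e1=(0,1) h-->(2,0) k-->(1,2)
  result₂ = ⟨2 1; 2 2⟩
Equal? same morphism ✓

Answer: COMMUTES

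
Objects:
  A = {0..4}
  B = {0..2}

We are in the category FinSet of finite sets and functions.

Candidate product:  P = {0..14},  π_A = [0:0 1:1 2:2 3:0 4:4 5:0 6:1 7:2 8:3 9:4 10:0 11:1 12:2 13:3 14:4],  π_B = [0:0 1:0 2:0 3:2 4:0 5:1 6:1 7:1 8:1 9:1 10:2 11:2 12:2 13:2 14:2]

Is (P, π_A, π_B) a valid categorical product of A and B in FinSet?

Answer: NOT A VALID PRODUCT — duplicate pair at indices 10,3

Work:
|A|·|B| = 5·3 = 15;  |P| = 15
Check the pairing map k ↦ (π_A(k), π_B(k)):
  0 : (0,0)
  1 : (1,0)
  2 : (2,0)
  3 : (0,2)
  4 : (4,0)
  5 : (0,1)
  6 : (1,1)
  7 : (2,1)
  8 : (3,1)
  9 : (4,1)
  10 : (0,2)  ✗ repeats pair of k=3
  11 : (1,2)
  12 : (2,2)
  13 : (3,2)
  14 : (4,2)
distinct pairs in image: 14 / 15 needed
  → (0,2) hit at k=3 and k=10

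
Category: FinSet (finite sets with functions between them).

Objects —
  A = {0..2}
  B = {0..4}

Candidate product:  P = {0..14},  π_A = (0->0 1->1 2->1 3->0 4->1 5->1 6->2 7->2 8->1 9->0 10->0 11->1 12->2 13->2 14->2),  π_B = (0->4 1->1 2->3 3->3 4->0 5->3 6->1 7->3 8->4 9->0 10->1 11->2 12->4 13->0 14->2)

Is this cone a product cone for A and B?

Answer: NOT A VALID PRODUCT — duplicate pair at indices 5,2

Work:
|A|·|B| = 3·5 = 15;  |P| = 15
Check the pairing map k ↦ (π_A(k), π_B(k)):
  0 -> (0,4)
  1 -> (1,1)
  2 -> (1,3)
  3 -> (0,3)
  4 -> (1,0)
  5 -> (1,3)  ✗ repeats pair of k=2
  6 -> (2,1)
  7 -> (2,3)
  8 -> (1,4)
  9 -> (0,0)
  10 -> (0,1)
  11 -> (1,2)
  12 -> (2,4)
  13 -> (2,0)
  14 -> (2,2)
distinct pairs in image: 14 / 15 needed
  → (1,3) hit at k=2 and k=5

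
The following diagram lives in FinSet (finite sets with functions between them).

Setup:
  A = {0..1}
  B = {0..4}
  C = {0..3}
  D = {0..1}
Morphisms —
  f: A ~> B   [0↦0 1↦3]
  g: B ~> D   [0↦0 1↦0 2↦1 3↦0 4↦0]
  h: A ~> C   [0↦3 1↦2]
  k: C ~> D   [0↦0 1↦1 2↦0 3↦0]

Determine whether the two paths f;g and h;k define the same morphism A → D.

1) trace f;g:
  0 f~>0 g~>0
  1 f~>3 g~>0
  result₁ = [0↦0 1↦0]
2) trace h;k:
  0 h~>3 k~>0
  1 h~>2 k~>0
  result₂ = [0↦0 1↦0]
Equal? equal; square commutes

Answer: COMMUTES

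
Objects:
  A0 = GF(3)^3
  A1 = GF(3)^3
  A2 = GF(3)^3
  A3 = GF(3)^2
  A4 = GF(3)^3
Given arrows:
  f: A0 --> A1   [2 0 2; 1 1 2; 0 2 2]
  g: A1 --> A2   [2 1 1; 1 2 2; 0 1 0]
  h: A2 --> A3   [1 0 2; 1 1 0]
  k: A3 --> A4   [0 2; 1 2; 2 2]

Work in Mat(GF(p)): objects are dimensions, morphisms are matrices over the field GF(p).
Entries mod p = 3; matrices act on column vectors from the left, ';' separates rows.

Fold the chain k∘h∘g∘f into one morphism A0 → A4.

  e0=(1,0,0) f-->(2,1,0) g-->(2,1,1) h-->(1,0) k-->(0,1,2)
  e1=(0,1,0) f-->(0,1,2) g-->(0,0,1) h-->(2,0) k-->(0,2,1)
  e2=(0,0,1) f-->(2,2,2) g-->(2,1,2) h-->(0,0) k-->(0,0,0)
composite: [0 0 0; 1 2 0; 2 1 0]

Answer: [0 0 0; 1 2 0; 2 1 0]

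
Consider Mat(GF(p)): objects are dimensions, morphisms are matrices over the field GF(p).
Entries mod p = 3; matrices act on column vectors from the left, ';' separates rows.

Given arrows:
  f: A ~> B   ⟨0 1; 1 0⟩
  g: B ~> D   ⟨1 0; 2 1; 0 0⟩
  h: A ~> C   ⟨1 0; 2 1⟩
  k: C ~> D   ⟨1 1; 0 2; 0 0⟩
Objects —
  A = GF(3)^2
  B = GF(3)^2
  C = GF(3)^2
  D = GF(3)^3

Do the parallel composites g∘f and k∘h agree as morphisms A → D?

Along f;g (path 1):
  e0=[1,0] f~>[0,1] g~>[0,1,0]
  e1=[0,1] f~>[1,0] g~>[1,2,0]
  result₁ = ⟨0 1; 1 2; 0 0⟩
Along h;k (path 2):
  e0=[1,0] h~>[1,2] k~>[0,1,0]
  e1=[0,1] h~>[0,1] k~>[1,2,0]
  result₂ = ⟨0 1; 1 2; 0 0⟩
Equal? equal; square commutes

Answer: COMMUTES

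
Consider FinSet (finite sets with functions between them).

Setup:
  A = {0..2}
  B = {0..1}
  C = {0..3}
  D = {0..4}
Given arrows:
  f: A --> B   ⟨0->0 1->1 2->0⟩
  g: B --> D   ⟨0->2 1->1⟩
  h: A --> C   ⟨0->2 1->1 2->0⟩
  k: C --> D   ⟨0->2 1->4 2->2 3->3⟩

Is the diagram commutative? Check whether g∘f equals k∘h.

Answer: DOES NOT COMMUTE

Work:
Along f;g (path 1):
  0 f-->0 g-->2
  1 f-->1 g-->1
  2 f-->0 g-->2
  result₁ = ⟨0->2 1->1 2->2⟩
Along h;k (path 2):
  0 h-->2 k-->2
  1 h-->1 k-->4
  2 h-->0 k-->2
  result₂ = ⟨0->2 1->4 2->2⟩
Equal? differ; not commutative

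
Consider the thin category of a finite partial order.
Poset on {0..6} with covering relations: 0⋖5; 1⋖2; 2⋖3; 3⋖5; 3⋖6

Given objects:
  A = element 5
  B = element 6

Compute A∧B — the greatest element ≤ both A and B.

Answer: A∧B = 3

Trace:
Lower bounds of A=5 and B=6: {1,2,3}
  1 ⊑ 3
  2 ⊑ 3
  3 ⊑ 3
glb = 3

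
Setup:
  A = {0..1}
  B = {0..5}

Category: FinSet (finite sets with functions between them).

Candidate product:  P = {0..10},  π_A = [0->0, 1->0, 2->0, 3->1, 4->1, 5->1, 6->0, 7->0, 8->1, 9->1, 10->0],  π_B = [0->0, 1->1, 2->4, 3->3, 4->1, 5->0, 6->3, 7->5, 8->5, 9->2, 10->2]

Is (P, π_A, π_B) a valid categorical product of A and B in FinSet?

|A|·|B| = 2·6 = 12;  |P| = 11
  → cardinalities differ; no bijection possible.

Answer: NOT A VALID PRODUCT — |P|=11 ≠ |A|·|B|=12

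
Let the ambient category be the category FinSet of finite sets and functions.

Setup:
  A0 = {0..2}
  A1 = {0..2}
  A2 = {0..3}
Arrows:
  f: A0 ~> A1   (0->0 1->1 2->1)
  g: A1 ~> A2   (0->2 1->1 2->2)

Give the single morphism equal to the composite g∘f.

Answer: (0->2 1->1 2->1)

Derivation:
  0 f~>0 g~>2
  1 f~>1 g~>1
  2 f~>1 g~>1
composite: (0->2 1->1 2->1)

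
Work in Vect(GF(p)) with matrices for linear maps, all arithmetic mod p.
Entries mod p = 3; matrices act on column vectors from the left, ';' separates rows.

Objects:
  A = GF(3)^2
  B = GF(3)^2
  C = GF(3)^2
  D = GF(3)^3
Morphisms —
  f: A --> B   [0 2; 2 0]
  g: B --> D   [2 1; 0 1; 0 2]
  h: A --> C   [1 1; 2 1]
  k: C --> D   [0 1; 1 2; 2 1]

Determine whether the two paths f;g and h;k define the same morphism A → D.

1) trace f;g:
  e0=[1,0] f-->[0,2] g-->[2,2,1]
  e1=[0,1] f-->[2,0] g-->[1,0,0]
  ⟦path⟧₁ = [2 1; 2 0; 1 0]
2) trace h;k:
  e0=[1,0] h-->[1,2] k-->[2,2,1]
  e1=[0,1] h-->[1,1] k-->[1,0,0]
  ⟦path⟧₂ = [2 1; 2 0; 1 0]
Equal? YES — commutes

Answer: COMMUTES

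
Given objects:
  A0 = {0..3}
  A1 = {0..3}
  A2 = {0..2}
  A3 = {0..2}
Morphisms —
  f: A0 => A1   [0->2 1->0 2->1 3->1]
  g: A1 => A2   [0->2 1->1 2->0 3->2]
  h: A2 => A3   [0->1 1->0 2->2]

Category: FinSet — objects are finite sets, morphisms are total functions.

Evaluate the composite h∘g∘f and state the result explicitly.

Answer: [0->1 1->2 2->0 3->0]

Work:
  0 f=>2 g=>0 h=>1
  1 f=>0 g=>2 h=>2
  2 f=>1 g=>1 h=>0
  3 f=>1 g=>1 h=>0
⟦path⟧: [0->1 1->2 2->0 3->0]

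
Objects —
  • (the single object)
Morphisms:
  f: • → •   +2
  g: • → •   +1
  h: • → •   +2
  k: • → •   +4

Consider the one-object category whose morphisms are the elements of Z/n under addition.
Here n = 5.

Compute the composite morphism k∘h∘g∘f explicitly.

  0 +2≡2 +1≡3 +2≡0 +4≡4  (mod 5)
composite: +4

Answer: +4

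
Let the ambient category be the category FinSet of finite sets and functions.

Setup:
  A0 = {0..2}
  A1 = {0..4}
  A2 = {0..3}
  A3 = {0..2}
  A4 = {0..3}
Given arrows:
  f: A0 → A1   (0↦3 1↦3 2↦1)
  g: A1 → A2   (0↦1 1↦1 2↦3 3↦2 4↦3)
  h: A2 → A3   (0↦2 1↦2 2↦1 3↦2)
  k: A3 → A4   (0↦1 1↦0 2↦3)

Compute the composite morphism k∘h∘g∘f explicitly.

Answer: (0↦0 1↦0 2↦3)

Trace:
  0 f→3 g→2 h→1 k→0
  1 f→3 g→2 h→1 k→0
  2 f→1 g→1 h→2 k→3
result: (0↦0 1↦0 2↦3)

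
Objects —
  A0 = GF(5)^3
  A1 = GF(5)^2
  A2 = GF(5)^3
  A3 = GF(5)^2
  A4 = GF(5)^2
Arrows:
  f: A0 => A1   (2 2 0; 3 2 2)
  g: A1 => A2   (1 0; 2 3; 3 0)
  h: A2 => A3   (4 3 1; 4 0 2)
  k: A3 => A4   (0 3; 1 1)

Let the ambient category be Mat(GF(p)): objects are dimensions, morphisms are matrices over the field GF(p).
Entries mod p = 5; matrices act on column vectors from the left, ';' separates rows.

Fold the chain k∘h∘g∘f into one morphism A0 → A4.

  e0=⟨1,0,0⟩ f=>⟨2,3⟩ g=>⟨2,3,1⟩ h=>⟨3,0⟩ k=>⟨0,3⟩
  e1=⟨0,1,0⟩ f=>⟨2,2⟩ g=>⟨2,0,1⟩ h=>⟨4,0⟩ k=>⟨0,4⟩
  e2=⟨0,0,1⟩ f=>⟨0,2⟩ g=>⟨0,1,0⟩ h=>⟨3,0⟩ k=>⟨0,3⟩
⟦path⟧: (0 0 0; 3 4 3)

Answer: (0 0 0; 3 4 3)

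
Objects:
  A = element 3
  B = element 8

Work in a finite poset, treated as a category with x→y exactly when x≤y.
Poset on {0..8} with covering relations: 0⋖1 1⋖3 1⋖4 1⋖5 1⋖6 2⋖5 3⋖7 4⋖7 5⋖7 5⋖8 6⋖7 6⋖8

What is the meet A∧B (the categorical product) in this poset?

Lower bounds of A=3 and B=8: {0,1}
  0 ≤ 1
  1 ≤ 1
glb = 1

Answer: A∧B = 1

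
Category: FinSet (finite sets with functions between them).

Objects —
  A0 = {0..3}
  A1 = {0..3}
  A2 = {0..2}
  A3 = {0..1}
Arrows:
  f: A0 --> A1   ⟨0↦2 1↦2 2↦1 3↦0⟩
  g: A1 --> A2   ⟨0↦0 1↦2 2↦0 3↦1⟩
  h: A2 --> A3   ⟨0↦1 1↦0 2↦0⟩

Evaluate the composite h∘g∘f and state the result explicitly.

Answer: ⟨0↦1 1↦1 2↦0 3↦1⟩

Work:
  0 f-->2 g-->0 h-->1
  1 f-->2 g-->0 h-->1
  2 f-->1 g-->2 h-->0
  3 f-->0 g-->0 h-->1
⟦path⟧: ⟨0↦1 1↦1 2↦0 3↦1⟩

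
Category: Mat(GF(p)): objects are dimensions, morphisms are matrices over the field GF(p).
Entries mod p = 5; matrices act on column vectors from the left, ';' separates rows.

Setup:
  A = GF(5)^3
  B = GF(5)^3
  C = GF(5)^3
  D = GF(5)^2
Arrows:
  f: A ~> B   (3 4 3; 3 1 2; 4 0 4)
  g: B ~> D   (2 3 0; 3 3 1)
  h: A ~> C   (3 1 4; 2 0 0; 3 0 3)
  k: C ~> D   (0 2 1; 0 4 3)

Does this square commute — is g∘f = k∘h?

Answer: DOES NOT COMMUTE

Derivation:
1) trace f;g:
  e0=(1,0,0) f~>(3,3,4) g~>(0,2)
  e1=(0,1,0) f~>(4,1,0) g~>(1,0)
  e2=(0,0,1) f~>(3,2,4) g~>(2,4)
  ⟦path⟧₁ = (0 1 2; 2 0 4)
2) trace h;k:
  e0=(1,0,0) h~>(3,2,3) k~>(2,2)
  e1=(0,1,0) h~>(1,0,0) k~>(0,0)
  e2=(0,0,1) h~>(4,0,3) k~>(3,4)
  ⟦path⟧₂ = (2 0 3; 2 0 4)
Equal? NO — does not commute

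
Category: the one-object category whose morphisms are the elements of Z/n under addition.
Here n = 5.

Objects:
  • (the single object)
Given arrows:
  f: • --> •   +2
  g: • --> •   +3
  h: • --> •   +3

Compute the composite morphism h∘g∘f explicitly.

  0 +2≡2 +3≡0 +3≡3  (mod 5)
result: +3

Answer: +3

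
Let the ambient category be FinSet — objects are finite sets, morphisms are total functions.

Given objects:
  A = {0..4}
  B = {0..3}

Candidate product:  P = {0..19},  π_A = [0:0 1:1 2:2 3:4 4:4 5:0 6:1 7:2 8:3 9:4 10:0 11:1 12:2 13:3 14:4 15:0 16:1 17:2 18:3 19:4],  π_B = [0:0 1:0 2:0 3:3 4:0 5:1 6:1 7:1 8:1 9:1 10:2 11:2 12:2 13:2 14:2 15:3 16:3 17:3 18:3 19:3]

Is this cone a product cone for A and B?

|A|·|B| = 5·4 = 20;  |P| = 20
Check the pairing map k ↦ (π_A(k), π_B(k)):
  0 : (0,0)
  1 : (1,0)
  2 : (2,0)
  3 : (4,3)
  4 : (4,0)
  5 : (0,1)
  6 : (1,1)
  7 : (2,1)
  8 : (3,1)
  9 : (4,1)
  10 : (0,2)
  11 : (1,2)
  12 : (2,2)
  13 : (3,2)
  14 : (4,2)
  15 : (0,3)
  16 : (1,3)
  17 : (2,3)
  18 : (3,3)
  19 : (4,3)  ✗ repeats pair of k=3
distinct pairs in image: 19 / 20 needed
  → (4,3) hit at k=3 and k=19

Answer: NOT A VALID PRODUCT — duplicate pair at indices 19,3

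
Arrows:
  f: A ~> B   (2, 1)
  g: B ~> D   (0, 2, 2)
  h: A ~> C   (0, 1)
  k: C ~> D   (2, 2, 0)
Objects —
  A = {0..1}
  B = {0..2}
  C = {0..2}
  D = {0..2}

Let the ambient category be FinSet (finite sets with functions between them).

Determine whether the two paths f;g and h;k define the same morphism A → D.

Along f;g (path 1):
  0 f~>2 g~>2
  1 f~>1 g~>2
  composite₁ = (2, 2)
Along h;k (path 2):
  0 h~>0 k~>2
  1 h~>1 k~>2
  composite₂ = (2, 2)
Equal? equal; square commutes

Answer: COMMUTES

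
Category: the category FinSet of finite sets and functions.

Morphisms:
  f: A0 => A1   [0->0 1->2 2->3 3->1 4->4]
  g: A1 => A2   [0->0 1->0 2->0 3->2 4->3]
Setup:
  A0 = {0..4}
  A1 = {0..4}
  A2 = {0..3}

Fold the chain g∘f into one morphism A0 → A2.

  0 f=>0 g=>0
  1 f=>2 g=>0
  2 f=>3 g=>2
  3 f=>1 g=>0
  4 f=>4 g=>3
⟦path⟧: [0->0 1->0 2->2 3->0 4->3]

Answer: [0->0 1->0 2->2 3->0 4->3]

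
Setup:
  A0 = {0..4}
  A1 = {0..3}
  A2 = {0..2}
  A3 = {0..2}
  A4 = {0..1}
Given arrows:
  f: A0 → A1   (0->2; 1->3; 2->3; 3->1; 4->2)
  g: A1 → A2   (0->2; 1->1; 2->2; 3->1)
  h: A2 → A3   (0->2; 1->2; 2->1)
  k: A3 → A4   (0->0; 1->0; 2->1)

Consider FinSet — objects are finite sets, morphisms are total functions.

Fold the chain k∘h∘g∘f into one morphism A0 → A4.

Answer: (0->0; 1->1; 2->1; 3->1; 4->0)

Trace:
  0 f→2 g→2 h→1 k→0
  1 f→3 g→1 h→2 k→1
  2 f→3 g→1 h→2 k→1
  3 f→1 g→1 h→2 k→1
  4 f→2 g→2 h→1 k→0
result: (0->0; 1->1; 2->1; 3->1; 4->0)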